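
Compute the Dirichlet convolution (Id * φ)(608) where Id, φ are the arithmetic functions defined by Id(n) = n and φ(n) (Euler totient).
(Id * φ)(608) = 4144

Divisors of 608: [1, 2, 4, 8, 16, 19, 32, 38, 76, 152, 304, 608]. For each d | 608:
  d = 1: Id(1) · φ(608/1) = 1 · 288 = 288
  d = 2: Id(2) · φ(608/2) = 2 · 144 = 288
  d = 4: Id(4) · φ(608/4) = 4 · 72 = 288
  d = 8: Id(8) · φ(608/8) = 8 · 36 = 288
  d = 16: Id(16) · φ(608/16) = 16 · 18 = 288
  d = 19: Id(19) · φ(608/19) = 19 · 16 = 304
  d = 32: Id(32) · φ(608/32) = 32 · 18 = 576
  d = 38: Id(38) · φ(608/38) = 38 · 8 = 304
  d = 76: Id(76) · φ(608/76) = 76 · 4 = 304
  d = 152: Id(152) · φ(608/152) = 152 · 2 = 304
  d = 304: Id(304) · φ(608/304) = 304 · 1 = 304
  d = 608: Id(608) · φ(608/608) = 608 · 1 = 608
Summing: (Id * φ)(608) = 288 + 288 + 288 + 288 + 288 + 304 + 576 + 304 + 304 + 304 + 304 + 608 = 4144.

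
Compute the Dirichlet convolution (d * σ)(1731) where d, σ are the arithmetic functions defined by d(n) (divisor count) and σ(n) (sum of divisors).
(d * σ)(1731) = 3480

Divisors of 1731: [1, 3, 577, 1731]. For each d | 1731:
  d = 1: d(1) · σ(1731/1) = 1 · 2312 = 2312
  d = 3: d(3) · σ(1731/3) = 2 · 578 = 1156
  d = 577: d(577) · σ(1731/577) = 2 · 4 = 8
  d = 1731: d(1731) · σ(1731/1731) = 4 · 1 = 4
Summing: (d * σ)(1731) = 2312 + 1156 + 8 + 4 = 3480.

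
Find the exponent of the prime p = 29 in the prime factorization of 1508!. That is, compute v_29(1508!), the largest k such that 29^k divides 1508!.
v_29(1508!) = 53

Legendre's formula: v_p(n!) = Σ_{k ≥ 1} ⌊n / p^k⌋. For p = 29, n = 1508, the terms are:
  ⌊1508/29^1⌋ = ⌊1508/29⌋ = 52
  ⌊1508/29^2⌋ = ⌊1508/841⌋ = 1
(the next term ⌊1508/29^3⌋ = 0, terminating the sum). Summing: v_29(1508!) = 52 + 1 = 53.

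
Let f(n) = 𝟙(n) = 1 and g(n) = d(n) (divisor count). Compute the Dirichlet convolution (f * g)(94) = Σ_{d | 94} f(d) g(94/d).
(𝟙 * d)(94) = 9

Divisors of 94: [1, 2, 47, 94]. For each d | 94:
  d = 1: 𝟙(1) · d(94/1) = 1 · 4 = 4
  d = 2: 𝟙(2) · d(94/2) = 1 · 2 = 2
  d = 47: 𝟙(47) · d(94/47) = 1 · 2 = 2
  d = 94: 𝟙(94) · d(94/94) = 1 · 1 = 1
Summing: (𝟙 * d)(94) = 4 + 2 + 2 + 1 = 9.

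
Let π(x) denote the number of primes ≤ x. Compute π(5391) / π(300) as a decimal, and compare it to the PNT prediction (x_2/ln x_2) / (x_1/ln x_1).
π(5391)/π(300) = 710/62 ≈ 11.4516;  PNT prediction ≈ 11.9287.

π(300) = 62 and π(5391) = 710, so π(5391)/π(300) ≈ 11.4516. The PNT-predicted ratio is (5391/ln(5391)) / (300/ln(300)) ≈ 11.9287. The two agree to within a few percent, as expected.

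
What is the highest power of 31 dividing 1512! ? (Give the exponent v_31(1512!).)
v_31(1512!) = 49

Legendre's formula: v_p(n!) = Σ_{k ≥ 1} ⌊n / p^k⌋. For p = 31, n = 1512, the terms are:
  ⌊1512/31^1⌋ = ⌊1512/31⌋ = 48
  ⌊1512/31^2⌋ = ⌊1512/961⌋ = 1
(the next term ⌊1512/31^3⌋ = 0, terminating the sum). Summing: v_31(1512!) = 48 + 1 = 49.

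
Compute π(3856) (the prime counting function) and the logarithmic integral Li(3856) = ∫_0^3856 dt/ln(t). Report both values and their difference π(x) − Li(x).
π(3856) = 535;  Li(3856) ≈ 547.96;  π(x) − Li(x) ≈ -12.96.

Direct count of primes ≤ 3856 gives π(3856) = 535. Numerical evaluation of the logarithmic integral gives Li(3856) ≈ 547.96. The difference π(x) − Li(x) ≈ -12.96 is typically negative for small/moderate x (Li(x) overestimates), though Littlewood's theorem shows this sign changes infinitely often.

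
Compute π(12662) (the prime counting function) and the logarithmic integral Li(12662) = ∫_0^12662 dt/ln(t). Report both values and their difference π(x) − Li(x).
π(12662) = 1513;  Li(12662) ≈ 1531.38;  π(x) − Li(x) ≈ -18.38.

Direct count of primes ≤ 12662 gives π(12662) = 1513. Numerical evaluation of the logarithmic integral gives Li(12662) ≈ 1531.38. The difference π(x) − Li(x) ≈ -18.38 is typically negative for small/moderate x (Li(x) overestimates), though Littlewood's theorem shows this sign changes infinitely often.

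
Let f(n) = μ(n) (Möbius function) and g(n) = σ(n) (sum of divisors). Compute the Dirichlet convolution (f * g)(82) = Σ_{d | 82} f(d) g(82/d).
(μ * σ)(82) = 82

Divisors of 82: [1, 2, 41, 82]. For each d | 82:
  d = 1: μ(1) · σ(82/1) = 1 · 126 = 126
  d = 2: μ(2) · σ(82/2) = -1 · 42 = -42
  d = 41: μ(41) · σ(82/41) = -1 · 3 = -3
  d = 82: μ(82) · σ(82/82) = 1 · 1 = 1
Summing: (μ * σ)(82) = 126 + -42 + -3 + 1 = 82.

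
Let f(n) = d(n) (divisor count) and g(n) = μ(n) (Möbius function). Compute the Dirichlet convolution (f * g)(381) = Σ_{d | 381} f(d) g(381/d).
(d * μ)(381) = 1

Divisors of 381: [1, 3, 127, 381]. For each d | 381:
  d = 1: d(1) · μ(381/1) = 1 · 1 = 1
  d = 3: d(3) · μ(381/3) = 2 · -1 = -2
  d = 127: d(127) · μ(381/127) = 2 · -1 = -2
  d = 381: d(381) · μ(381/381) = 4 · 1 = 4
Summing: (d * μ)(381) = 1 + -2 + -2 + 4 = 1.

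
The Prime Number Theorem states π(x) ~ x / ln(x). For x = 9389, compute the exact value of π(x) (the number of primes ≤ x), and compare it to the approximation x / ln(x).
π(9389) = 1160;  x/ln(x) ≈ 1026.42;  relative error ≈ 11.52%.

Directly count primes up to 9389: π(9389) = 1160. The PNT approximation gives 9389/ln(9389) ≈ 9389/9.14729 ≈ 1026.42. Relative error (π(x) − x/ln(x)) / π(x) ≈ 11.52%; the approximation is known to undercount slightly (Li(x) is a better estimate).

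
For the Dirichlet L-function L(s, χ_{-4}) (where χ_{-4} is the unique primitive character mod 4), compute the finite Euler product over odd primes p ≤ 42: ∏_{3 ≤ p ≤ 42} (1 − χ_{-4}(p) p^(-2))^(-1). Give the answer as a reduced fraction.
∏ = 229680782632694823859/250495395975659520000

The odd primes p ≤ 42 are [3, 5, 7, 11, 13, 17, 19, 23, 29, 31, 37, 41]. For each, χ(p) = 1 if p ≡ 1 mod 4, χ(p) = −1 if p ≡ 3 mod 4. Taking (1 − χ(p)/p^2)^(-1) = p^2/(p^2 − χ(p)): (1 − (-1)/3^2)^(-1) · (1 − (1)/5^2)^(-1) · (1 − (-1)/7^2)^(-1) · (1 − (-1)/11^2)^(-1) · (1 − (1)/13^2)^(-1) · (1 − (1)/17^2)^(-1) · (1 − (-1)/19^2)^(-1) · (1 − (-1)/23^2)^(-1) · (1 − (1)/29^2)^(-1) · (1 − (-1)/31^2)^(-1) · (1 − (1)/37^2)^(-1) · (1 − (1)/41^2)^(-1) = 229680782632694823859/250495395975659520000.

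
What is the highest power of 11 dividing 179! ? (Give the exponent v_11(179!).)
v_11(179!) = 17

Legendre's formula: v_p(n!) = Σ_{k ≥ 1} ⌊n / p^k⌋. For p = 11, n = 179, the terms are:
  ⌊179/11^1⌋ = ⌊179/11⌋ = 16
  ⌊179/11^2⌋ = ⌊179/121⌋ = 1
(the next term ⌊179/11^3⌋ = 0, terminating the sum). Summing: v_11(179!) = 16 + 1 = 17.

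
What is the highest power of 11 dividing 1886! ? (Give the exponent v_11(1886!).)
v_11(1886!) = 187

Legendre's formula: v_p(n!) = Σ_{k ≥ 1} ⌊n / p^k⌋. For p = 11, n = 1886, the terms are:
  ⌊1886/11^1⌋ = ⌊1886/11⌋ = 171
  ⌊1886/11^2⌋ = ⌊1886/121⌋ = 15
  ⌊1886/11^3⌋ = ⌊1886/1331⌋ = 1
(the next term ⌊1886/11^4⌋ = 0, terminating the sum). Summing: v_11(1886!) = 171 + 15 + 1 = 187.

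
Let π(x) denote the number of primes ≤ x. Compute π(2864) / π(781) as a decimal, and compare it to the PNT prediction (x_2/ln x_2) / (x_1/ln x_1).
π(2864)/π(781) = 416/137 ≈ 3.0365;  PNT prediction ≈ 3.0685.

π(781) = 137 and π(2864) = 416, so π(2864)/π(781) ≈ 3.0365. The PNT-predicted ratio is (2864/ln(2864)) / (781/ln(781)) ≈ 3.0685. The two agree to within a few percent, as expected.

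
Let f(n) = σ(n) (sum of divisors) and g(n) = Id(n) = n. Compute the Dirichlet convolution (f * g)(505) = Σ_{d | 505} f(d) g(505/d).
(σ * Id)(505) = 2233

Divisors of 505: [1, 5, 101, 505]. For each d | 505:
  d = 1: σ(1) · Id(505/1) = 1 · 505 = 505
  d = 5: σ(5) · Id(505/5) = 6 · 101 = 606
  d = 101: σ(101) · Id(505/101) = 102 · 5 = 510
  d = 505: σ(505) · Id(505/505) = 612 · 1 = 612
Summing: (σ * Id)(505) = 505 + 606 + 510 + 612 = 2233.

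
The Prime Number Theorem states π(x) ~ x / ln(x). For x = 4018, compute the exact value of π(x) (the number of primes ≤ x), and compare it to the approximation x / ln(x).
π(4018) = 554;  x/ln(x) ≈ 484.18;  relative error ≈ 12.60%.

Directly count primes up to 4018: π(4018) = 554. The PNT approximation gives 4018/ln(4018) ≈ 4018/8.29854 ≈ 484.18. Relative error (π(x) − x/ln(x)) / π(x) ≈ 12.60%; the approximation is known to undercount slightly (Li(x) is a better estimate).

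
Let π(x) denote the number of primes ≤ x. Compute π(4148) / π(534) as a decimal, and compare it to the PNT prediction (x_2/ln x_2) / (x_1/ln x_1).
π(4148)/π(534) = 570/99 ≈ 5.7576;  PNT prediction ≈ 5.8563.

π(534) = 99 and π(4148) = 570, so π(4148)/π(534) ≈ 5.7576. The PNT-predicted ratio is (4148/ln(4148)) / (534/ln(534)) ≈ 5.8563. The two agree to within a few percent, as expected.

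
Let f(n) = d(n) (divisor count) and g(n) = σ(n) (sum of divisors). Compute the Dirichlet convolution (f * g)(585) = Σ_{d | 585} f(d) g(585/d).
(d * σ)(585) = 3072

Divisors of 585: [1, 3, 5, 9, 13, 15, 39, 45, 65, 117, 195, 585]. For each d | 585:
  d = 1: d(1) · σ(585/1) = 1 · 1092 = 1092
  d = 3: d(3) · σ(585/3) = 2 · 336 = 672
  d = 5: d(5) · σ(585/5) = 2 · 182 = 364
  d = 9: d(9) · σ(585/9) = 3 · 84 = 252
  d = 13: d(13) · σ(585/13) = 2 · 78 = 156
  d = 15: d(15) · σ(585/15) = 4 · 56 = 224
  d = 39: d(39) · σ(585/39) = 4 · 24 = 96
  d = 45: d(45) · σ(585/45) = 6 · 14 = 84
  d = 65: d(65) · σ(585/65) = 4 · 13 = 52
  d = 117: d(117) · σ(585/117) = 6 · 6 = 36
  d = 195: d(195) · σ(585/195) = 8 · 4 = 32
  d = 585: d(585) · σ(585/585) = 12 · 1 = 12
Summing: (d * σ)(585) = 1092 + 672 + 364 + 252 + 156 + 224 + 96 + 84 + 52 + 36 + 32 + 12 = 3072.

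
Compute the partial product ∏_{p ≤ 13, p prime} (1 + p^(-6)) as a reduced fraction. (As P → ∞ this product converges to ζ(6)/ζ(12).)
∏ = 261167492243135861/256778456493448890

The primes p ≤ 13 are [2, 3, 5, 7, 11, 13]. For each, (1 + 1/p^6) = (p^6 + 1)/p^6. Multiplying these fractions over p ∈ [2, 3, 5, 7, 11, 13] gives 261167492243135861/256778456493448890. (In the limit P → ∞ this tends to ζ(6)/ζ(12).)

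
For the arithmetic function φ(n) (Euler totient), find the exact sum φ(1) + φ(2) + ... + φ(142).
Σ_{n ≤ 142} φ(n) = 6162

Compute φ(n) for each 1 ≤ n ≤ 142: φ(1) = 1, φ(2) = 1, φ(3) = 2, φ(4) = 2, φ(5) = 4, φ(6) = 2, φ(7) = 6, φ(8) = 4, φ(9) = 6, φ(10) = 4, φ(11) = 10, φ(12) = 4, φ(13) = 12, φ(14) = 6, φ(15) = 8, φ(16) = 8, φ(17) = 16, φ(18) = 6, φ(19) = 18, φ(20) = 8, φ(21) = 12, φ(22) = 10, φ(23) = 22, φ(24) = 8, φ(25) = 20, φ(26) = 12, φ(27) = 18, φ(28) = 12, φ(29) = 28, φ(30) = 8, φ(31) = 30, φ(32) = 16, φ(33) = 20, φ(34) = 16, φ(35) = 24, φ(36) = 12, φ(37) = 36, φ(38) = 18, φ(39) = 24, φ(40) = 16, φ(41) = 40, φ(42) = 12, φ(43) = 42, φ(44) = 20, φ(45) = 24, φ(46) = 22, φ(47) = 46, φ(48) = 16, φ(49) = 42, φ(50) = 20, φ(51) = 32, φ(52) = 24, φ(53) = 52, φ(54) = 18, φ(55) = 40, φ(56) = 24, φ(57) = 36, φ(58) = 28, φ(59) = 58, φ(60) = 16, φ(61) = 60, φ(62) = 30, φ(63) = 36, φ(64) = 32, φ(65) = 48, φ(66) = 20, φ(67) = 66, φ(68) = 32, φ(69) = 44, φ(70) = 24, φ(71) = 70, φ(72) = 24, φ(73) = 72, φ(74) = 36, φ(75) = 40, φ(76) = 36, φ(77) = 60, φ(78) = 24, φ(79) = 78, φ(80) = 32, φ(81) = 54, φ(82) = 40, φ(83) = 82, φ(84) = 24, φ(85) = 64, φ(86) = 42, φ(87) = 56, φ(88) = 40, φ(89) = 88, φ(90) = 24, φ(91) = 72, φ(92) = 44, φ(93) = 60, φ(94) = 46, φ(95) = 72, φ(96) = 32, φ(97) = 96, φ(98) = 42, φ(99) = 60, φ(100) = 40, φ(101) = 100, φ(102) = 32, φ(103) = 102, φ(104) = 48, φ(105) = 48, φ(106) = 52, φ(107) = 106, φ(108) = 36, φ(109) = 108, φ(110) = 40, φ(111) = 72, φ(112) = 48, φ(113) = 112, φ(114) = 36, φ(115) = 88, φ(116) = 56, φ(117) = 72, φ(118) = 58, φ(119) = 96, φ(120) = 32, φ(121) = 110, φ(122) = 60, φ(123) = 80, φ(124) = 60, φ(125) = 100, φ(126) = 36, φ(127) = 126, φ(128) = 64, φ(129) = 84, φ(130) = 48, φ(131) = 130, φ(132) = 40, φ(133) = 108, φ(134) = 66, φ(135) = 72, φ(136) = 64, φ(137) = 136, φ(138) = 44, φ(139) = 138, φ(140) = 48, φ(141) = 92, φ(142) = 70. Summing all 142 values: 6162. (Average order: Σ_{n ≤ x} φ(n) ~ (3/π²) x². For x = 142, (3/π²)·142² ≈ 6129.12.)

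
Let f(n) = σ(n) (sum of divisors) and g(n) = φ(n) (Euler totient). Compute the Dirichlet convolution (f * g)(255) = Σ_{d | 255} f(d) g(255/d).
(σ * φ)(255) = 2040

Divisors of 255: [1, 3, 5, 15, 17, 51, 85, 255]. For each d | 255:
  d = 1: σ(1) · φ(255/1) = 1 · 128 = 128
  d = 3: σ(3) · φ(255/3) = 4 · 64 = 256
  d = 5: σ(5) · φ(255/5) = 6 · 32 = 192
  d = 15: σ(15) · φ(255/15) = 24 · 16 = 384
  d = 17: σ(17) · φ(255/17) = 18 · 8 = 144
  d = 51: σ(51) · φ(255/51) = 72 · 4 = 288
  d = 85: σ(85) · φ(255/85) = 108 · 2 = 216
  d = 255: σ(255) · φ(255/255) = 432 · 1 = 432
Summing: (σ * φ)(255) = 128 + 256 + 192 + 384 + 144 + 288 + 216 + 432 = 2040.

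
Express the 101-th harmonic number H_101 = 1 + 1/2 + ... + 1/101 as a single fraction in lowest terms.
H_101 = 1463919079240743966268954674710929768361083/281670315928038407744716588098661706369472

Direct summation: H_101 = 1 + 1/2 + ... + 1/101. The least common denominator is lcm(1, ..., 101) = 7041757898200960193617914702466542659236800; over this denominator the numerator is 7041757898200960193617914702466542659236800 + 3520878949100480096808957351233271329618400 + 2347252632733653397872638234155514219745600 + 1760439474550240048404478675616635664809200 + 1408351579640192038723582940493308531847360 + 1173626316366826698936319117077757109872800 + 1005965414028708599088273528923791808462400 + 880219737275120024202239337808317832404600 + 782417544244551132624212744718504739915200 + 704175789820096019361791470246654265923680 + 640159808927360017601628609315140241748800 + 586813158183413349468159558538878554936400 + 541673684476996937970608823266657127633600 + 502982707014354299544136764461895904231200 + 469450526546730679574527646831102843949120 + 440109868637560012101119668904158916202300 + 414221052835350599624583217792149568190400 + 391208772122275566312106372359252369957600 + 370618836747418957558837615919291718907200 + 352087894910048009680895735123327132961840 + 335321804676236199696091176307930602820800 + 320079904463680008800814304657570120874400 + 306163386878302617113822378368110550401600 + 293406579091706674734079779269439277468200 + 281670315928038407744716588098661706369472 + 270836842238498468985304411633328563816800 + 260805848081517044208070914906168246638400 + 251491353507177149772068382230947952115600 + 242819237868998627366134989740225608939200 + 234725263273365339787263823415551421974560 + 227153480587127748181223054918275569652800 + 220054934318780006050559834452079458101150 + 213386602975786672533876203105046747249600 + 207110526417675299812291608896074784095200 + 201193082805741719817654705784758361692480 + 195604386061137783156053186179626184978800 + 190317781032458383611294991958555207006400 + 185309418373709478779418807959645859453600 + 180557894825665645990202941088885709211200 + 176043947455024004840447867561663566480920 + 171750192639047809600436943962598601444800 + 167660902338118099848045588153965301410400 + 163761811586068841712044527964338201377600 + 160039952231840004400407152328785060437200 + 156483508848910226524842548943700947983040 + 153081693439151308556911189184055275200800 + 149824636131935323268466270265245588494400 + 146703289545853337367039889634719638734100 + 143709344861244085584039075560541686923200 + 140835157964019203872358294049330853184736 + 138073684278450199874861072597383189396800 + 135418421119249234492652205816664281908400 + 132863356569829437615432352876727219985600 + 130402924040758522104035457453084123319200 + 128031961785472003520325721863028048349760 + 125745676753588574886034191115473976057800 + 123539612249139652519612538639763906302400 + 121409618934499313683067494870112804469600 + 119351828783067121925727367838415977275200 + 117362631636682669893631911707775710987280 + 115438654068868199895375650860107256708800 + 113576740293563874090611527459137784826400 + 111773934892078733232030392102643534273600 + 110027467159390003025279917226039729050575 + 108334736895399387594121764653331425526720 + 106693301487893336266938101552523373624800 + 105100864152253137218177831380097651630400 + 103555263208837649906145804448037392047600 + 102054462292767539037940792789370183467200 + 100596541402870859908827352892379180846240 + 99179688707055777374900207076993558580800 + 97802193030568891578026593089813092489400 + 96462436961656988953670064417349899441600 + 95158890516229191805647495979277603503200 + 93890105309346135914905529366220568789824 + 92654709186854739389709403979822929726800 + 91451401275337145371661229902162891678400 + 90278947412832822995101470544442854605600 + 89136175926594432830606515221095476699200 + 88021973727512002420223933780831783240460 + 86935282693839014736023638302056082212800 + 85875096319523904800218471981299300722400 + 84840456604830845706239936174295694689600 + 83830451169059049924022794076982650705200 + 82844210567070119924916643558429913638080 + 81880905793034420856022263982169100688800 + 80939745956332875788711663246741869646400 + 80019976115920002200203576164392530218600 + 79120875260684945995706906769286996171200 + 78241754424455113262421274471850473991520 + 77381954925285276852944117609522446804800 + 76540846719575654278455594592027637600400 + 75717826862375916060407684972758523217600 + 74912318065967661634233135132622794247200 + 74123767349483791511767523183858343781440 + 73351644772926668683519944817359819367050 + 72595442249494434985751697963572604734400 + 71854672430622042792019537780270843461600 + 71128867658595557511292067701682249083200 + 70417578982009601936179147024665426592368 + 69720375229712477164533808935312303556800 = 36597976981018599156723866867773244209027075, so H_101 = 36597976981018599156723866867773244209027075/7041757898200960193617914702466542659236800; reducing by gcd(36597976981018599156723866867773244209027075, 7041757898200960193617914702466542659236800) = 25 gives 1463919079240743966268954674710929768361083/281670315928038407744716588098661706369472 ≈ 5.19728. (The PNT-adjacent estimate ln(101) + γ ≈ 5.19234 matches within O(1/n).)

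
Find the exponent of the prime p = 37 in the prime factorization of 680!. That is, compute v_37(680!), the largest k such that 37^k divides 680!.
v_37(680!) = 18

Legendre's formula: v_p(n!) = Σ_{k ≥ 1} ⌊n / p^k⌋. For p = 37, n = 680, the terms are:
  ⌊680/37^1⌋ = ⌊680/37⌋ = 18
(the next term ⌊680/37^2⌋ = 0, terminating the sum). Summing: v_37(680!) = 18 = 18.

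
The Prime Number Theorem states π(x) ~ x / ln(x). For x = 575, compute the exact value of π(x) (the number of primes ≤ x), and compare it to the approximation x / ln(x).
π(575) = 105;  x/ln(x) ≈ 90.49;  relative error ≈ 13.82%.

Directly count primes up to 575: π(575) = 105. The PNT approximation gives 575/ln(575) ≈ 575/6.35437 ≈ 90.49. Relative error (π(x) − x/ln(x)) / π(x) ≈ 13.82%; the approximation is known to undercount slightly (Li(x) is a better estimate).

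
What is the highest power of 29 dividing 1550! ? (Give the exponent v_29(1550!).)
v_29(1550!) = 54

Legendre's formula: v_p(n!) = Σ_{k ≥ 1} ⌊n / p^k⌋. For p = 29, n = 1550, the terms are:
  ⌊1550/29^1⌋ = ⌊1550/29⌋ = 53
  ⌊1550/29^2⌋ = ⌊1550/841⌋ = 1
(the next term ⌊1550/29^3⌋ = 0, terminating the sum). Summing: v_29(1550!) = 53 + 1 = 54.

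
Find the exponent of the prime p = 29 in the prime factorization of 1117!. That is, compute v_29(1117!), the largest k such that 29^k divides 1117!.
v_29(1117!) = 39

Legendre's formula: v_p(n!) = Σ_{k ≥ 1} ⌊n / p^k⌋. For p = 29, n = 1117, the terms are:
  ⌊1117/29^1⌋ = ⌊1117/29⌋ = 38
  ⌊1117/29^2⌋ = ⌊1117/841⌋ = 1
(the next term ⌊1117/29^3⌋ = 0, terminating the sum). Summing: v_29(1117!) = 38 + 1 = 39.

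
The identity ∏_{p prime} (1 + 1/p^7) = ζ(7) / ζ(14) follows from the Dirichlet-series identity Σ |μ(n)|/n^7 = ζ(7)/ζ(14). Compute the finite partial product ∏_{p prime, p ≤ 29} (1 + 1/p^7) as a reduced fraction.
∏ = 1658744036118718418963507162415104573095141861758633096704/1645110150228546948958650084059359035220017760620475653125

The primes p ≤ 29 are [2, 3, 5, 7, 11, 13, 17, 19, 23, 29]. For each, (1 + 1/p^7) = (p^7 + 1)/p^7. Multiplying these fractions over p ∈ [2, 3, 5, 7, 11, 13, 17, 19, 23, 29] gives 1658744036118718418963507162415104573095141861758633096704/1645110150228546948958650084059359035220017760620475653125. (In the limit P → ∞ this tends to ζ(7)/ζ(14).)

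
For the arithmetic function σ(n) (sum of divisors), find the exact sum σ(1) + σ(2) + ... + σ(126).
Σ_{n ≤ 126} σ(n) = 13152

Compute σ(n) for each 1 ≤ n ≤ 126: σ(1) = 1, σ(2) = 3, σ(3) = 4, σ(4) = 7, σ(5) = 6, σ(6) = 12, σ(7) = 8, σ(8) = 15, σ(9) = 13, σ(10) = 18, σ(11) = 12, σ(12) = 28, σ(13) = 14, σ(14) = 24, σ(15) = 24, σ(16) = 31, σ(17) = 18, σ(18) = 39, σ(19) = 20, σ(20) = 42, σ(21) = 32, σ(22) = 36, σ(23) = 24, σ(24) = 60, σ(25) = 31, σ(26) = 42, σ(27) = 40, σ(28) = 56, σ(29) = 30, σ(30) = 72, σ(31) = 32, σ(32) = 63, σ(33) = 48, σ(34) = 54, σ(35) = 48, σ(36) = 91, σ(37) = 38, σ(38) = 60, σ(39) = 56, σ(40) = 90, σ(41) = 42, σ(42) = 96, σ(43) = 44, σ(44) = 84, σ(45) = 78, σ(46) = 72, σ(47) = 48, σ(48) = 124, σ(49) = 57, σ(50) = 93, σ(51) = 72, σ(52) = 98, σ(53) = 54, σ(54) = 120, σ(55) = 72, σ(56) = 120, σ(57) = 80, σ(58) = 90, σ(59) = 60, σ(60) = 168, σ(61) = 62, σ(62) = 96, σ(63) = 104, σ(64) = 127, σ(65) = 84, σ(66) = 144, σ(67) = 68, σ(68) = 126, σ(69) = 96, σ(70) = 144, σ(71) = 72, σ(72) = 195, σ(73) = 74, σ(74) = 114, σ(75) = 124, σ(76) = 140, σ(77) = 96, σ(78) = 168, σ(79) = 80, σ(80) = 186, σ(81) = 121, σ(82) = 126, σ(83) = 84, σ(84) = 224, σ(85) = 108, σ(86) = 132, σ(87) = 120, σ(88) = 180, σ(89) = 90, σ(90) = 234, σ(91) = 112, σ(92) = 168, σ(93) = 128, σ(94) = 144, σ(95) = 120, σ(96) = 252, σ(97) = 98, σ(98) = 171, σ(99) = 156, σ(100) = 217, σ(101) = 102, σ(102) = 216, σ(103) = 104, σ(104) = 210, σ(105) = 192, σ(106) = 162, σ(107) = 108, σ(108) = 280, σ(109) = 110, σ(110) = 216, σ(111) = 152, σ(112) = 248, σ(113) = 114, σ(114) = 240, σ(115) = 144, σ(116) = 210, σ(117) = 182, σ(118) = 180, σ(119) = 144, σ(120) = 360, σ(121) = 133, σ(122) = 186, σ(123) = 168, σ(124) = 224, σ(125) = 156, σ(126) = 312. Summing all 126 values: 13152. (Average order: Σ_{n ≤ x} σ(n) ~ (π²/12) x². For x = 126, (π²/12)·126² ≈ 13057.49.)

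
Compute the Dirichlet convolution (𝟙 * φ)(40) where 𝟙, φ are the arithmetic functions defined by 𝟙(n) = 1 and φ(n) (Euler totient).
(𝟙 * φ)(40) = 40

Divisors of 40: [1, 2, 4, 5, 8, 10, 20, 40]. For each d | 40:
  d = 1: 𝟙(1) · φ(40/1) = 1 · 16 = 16
  d = 2: 𝟙(2) · φ(40/2) = 1 · 8 = 8
  d = 4: 𝟙(4) · φ(40/4) = 1 · 4 = 4
  d = 5: 𝟙(5) · φ(40/5) = 1 · 4 = 4
  d = 8: 𝟙(8) · φ(40/8) = 1 · 4 = 4
  d = 10: 𝟙(10) · φ(40/10) = 1 · 2 = 2
  d = 20: 𝟙(20) · φ(40/20) = 1 · 1 = 1
  d = 40: 𝟙(40) · φ(40/40) = 1 · 1 = 1
Summing: (𝟙 * φ)(40) = 16 + 8 + 4 + 4 + 4 + 2 + 1 + 1 = 40.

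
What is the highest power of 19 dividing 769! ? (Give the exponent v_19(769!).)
v_19(769!) = 42

Legendre's formula: v_p(n!) = Σ_{k ≥ 1} ⌊n / p^k⌋. For p = 19, n = 769, the terms are:
  ⌊769/19^1⌋ = ⌊769/19⌋ = 40
  ⌊769/19^2⌋ = ⌊769/361⌋ = 2
(the next term ⌊769/19^3⌋ = 0, terminating the sum). Summing: v_19(769!) = 40 + 2 = 42.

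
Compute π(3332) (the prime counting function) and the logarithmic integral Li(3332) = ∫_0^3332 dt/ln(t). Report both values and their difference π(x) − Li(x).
π(3332) = 470;  Li(3332) ≈ 483.95;  π(x) − Li(x) ≈ -13.95.

Direct count of primes ≤ 3332 gives π(3332) = 470. Numerical evaluation of the logarithmic integral gives Li(3332) ≈ 483.95. The difference π(x) − Li(x) ≈ -13.95 is typically negative for small/moderate x (Li(x) overestimates), though Littlewood's theorem shows this sign changes infinitely often.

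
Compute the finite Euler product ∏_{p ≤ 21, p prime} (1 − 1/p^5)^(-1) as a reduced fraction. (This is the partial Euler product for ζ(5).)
∏ = 995488417328655275157507375/960036697434231116505428608

The primes p ≤ 21 are [2, 3, 5, 7, 11, 13, 17, 19]. For each prime, (1 − 1/p^5)^(-1) = p^5 / (p^5 − 1). The product is (1 − 1/2^5)^(-1), (1 − 1/3^5)^(-1), (1 − 1/5^5)^(-1), (1 − 1/7^5)^(-1), (1 − 1/11^5)^(-1), (1 − 1/13^5)^(-1), (1 − 1/17^5)^(-1), (1 − 1/19^5)^(-1) = ∏ p^5 / (p^5 − 1) = 995488417328655275157507375/960036697434231116505428608.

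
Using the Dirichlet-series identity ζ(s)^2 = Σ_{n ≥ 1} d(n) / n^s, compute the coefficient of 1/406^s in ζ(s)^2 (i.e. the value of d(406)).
d(406) = 8

ζ(s)^2 = (Σ 1/m^s)(Σ 1/k^s). The coefficient of 1/n^s in the product is the number of ordered pairs (m, k) with mk = n, which equals d(n). For n = 406, divisors are [1, 2, 7, 14, 29, 58, 203, 406], so d(406) = 8.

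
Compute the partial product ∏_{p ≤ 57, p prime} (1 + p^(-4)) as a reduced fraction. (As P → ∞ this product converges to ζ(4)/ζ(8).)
∏ = 22191296873353842710281222970410269196792920578371108176528669216114688/20586999778381633591344384332656221508370849439367985929948634732675625

The primes p ≤ 57 are [2, 3, 5, 7, 11, 13, 17, 19, 23, 29, 31, 37, 41, 43, 47, 53]. For each, (1 + 1/p^4) = (p^4 + 1)/p^4. Multiplying these fractions over p ∈ [2, 3, 5, 7, 11, 13, 17, 19, 23, 29, 31, 37, 41, 43, 47, 53] gives 22191296873353842710281222970410269196792920578371108176528669216114688/20586999778381633591344384332656221508370849439367985929948634732675625. (In the limit P → ∞ this tends to ζ(4)/ζ(8).)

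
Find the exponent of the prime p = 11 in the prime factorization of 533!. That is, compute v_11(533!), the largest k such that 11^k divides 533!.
v_11(533!) = 52

Legendre's formula: v_p(n!) = Σ_{k ≥ 1} ⌊n / p^k⌋. For p = 11, n = 533, the terms are:
  ⌊533/11^1⌋ = ⌊533/11⌋ = 48
  ⌊533/11^2⌋ = ⌊533/121⌋ = 4
(the next term ⌊533/11^3⌋ = 0, terminating the sum). Summing: v_11(533!) = 48 + 4 = 52.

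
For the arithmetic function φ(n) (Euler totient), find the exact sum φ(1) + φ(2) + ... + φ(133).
Σ_{n ≤ 133} φ(n) = 5432

Compute φ(n) for each 1 ≤ n ≤ 133: φ(1) = 1, φ(2) = 1, φ(3) = 2, φ(4) = 2, φ(5) = 4, φ(6) = 2, φ(7) = 6, φ(8) = 4, φ(9) = 6, φ(10) = 4, φ(11) = 10, φ(12) = 4, φ(13) = 12, φ(14) = 6, φ(15) = 8, φ(16) = 8, φ(17) = 16, φ(18) = 6, φ(19) = 18, φ(20) = 8, φ(21) = 12, φ(22) = 10, φ(23) = 22, φ(24) = 8, φ(25) = 20, φ(26) = 12, φ(27) = 18, φ(28) = 12, φ(29) = 28, φ(30) = 8, φ(31) = 30, φ(32) = 16, φ(33) = 20, φ(34) = 16, φ(35) = 24, φ(36) = 12, φ(37) = 36, φ(38) = 18, φ(39) = 24, φ(40) = 16, φ(41) = 40, φ(42) = 12, φ(43) = 42, φ(44) = 20, φ(45) = 24, φ(46) = 22, φ(47) = 46, φ(48) = 16, φ(49) = 42, φ(50) = 20, φ(51) = 32, φ(52) = 24, φ(53) = 52, φ(54) = 18, φ(55) = 40, φ(56) = 24, φ(57) = 36, φ(58) = 28, φ(59) = 58, φ(60) = 16, φ(61) = 60, φ(62) = 30, φ(63) = 36, φ(64) = 32, φ(65) = 48, φ(66) = 20, φ(67) = 66, φ(68) = 32, φ(69) = 44, φ(70) = 24, φ(71) = 70, φ(72) = 24, φ(73) = 72, φ(74) = 36, φ(75) = 40, φ(76) = 36, φ(77) = 60, φ(78) = 24, φ(79) = 78, φ(80) = 32, φ(81) = 54, φ(82) = 40, φ(83) = 82, φ(84) = 24, φ(85) = 64, φ(86) = 42, φ(87) = 56, φ(88) = 40, φ(89) = 88, φ(90) = 24, φ(91) = 72, φ(92) = 44, φ(93) = 60, φ(94) = 46, φ(95) = 72, φ(96) = 32, φ(97) = 96, φ(98) = 42, φ(99) = 60, φ(100) = 40, φ(101) = 100, φ(102) = 32, φ(103) = 102, φ(104) = 48, φ(105) = 48, φ(106) = 52, φ(107) = 106, φ(108) = 36, φ(109) = 108, φ(110) = 40, φ(111) = 72, φ(112) = 48, φ(113) = 112, φ(114) = 36, φ(115) = 88, φ(116) = 56, φ(117) = 72, φ(118) = 58, φ(119) = 96, φ(120) = 32, φ(121) = 110, φ(122) = 60, φ(123) = 80, φ(124) = 60, φ(125) = 100, φ(126) = 36, φ(127) = 126, φ(128) = 64, φ(129) = 84, φ(130) = 48, φ(131) = 130, φ(132) = 40, φ(133) = 108. Summing all 133 values: 5432. (Average order: Σ_{n ≤ x} φ(n) ~ (3/π²) x². For x = 133, (3/π²)·133² ≈ 5376.81.)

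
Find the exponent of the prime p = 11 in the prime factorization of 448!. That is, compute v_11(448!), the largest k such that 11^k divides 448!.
v_11(448!) = 43

Legendre's formula: v_p(n!) = Σ_{k ≥ 1} ⌊n / p^k⌋. For p = 11, n = 448, the terms are:
  ⌊448/11^1⌋ = ⌊448/11⌋ = 40
  ⌊448/11^2⌋ = ⌊448/121⌋ = 3
(the next term ⌊448/11^3⌋ = 0, terminating the sum). Summing: v_11(448!) = 40 + 3 = 43.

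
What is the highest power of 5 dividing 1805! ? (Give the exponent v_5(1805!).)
v_5(1805!) = 449

Legendre's formula: v_p(n!) = Σ_{k ≥ 1} ⌊n / p^k⌋. For p = 5, n = 1805, the terms are:
  ⌊1805/5^1⌋ = ⌊1805/5⌋ = 361
  ⌊1805/5^2⌋ = ⌊1805/25⌋ = 72
  ⌊1805/5^3⌋ = ⌊1805/125⌋ = 14
  ⌊1805/5^4⌋ = ⌊1805/625⌋ = 2
(the next term ⌊1805/5^5⌋ = 0, terminating the sum). Summing: v_5(1805!) = 361 + 72 + 14 + 2 = 449.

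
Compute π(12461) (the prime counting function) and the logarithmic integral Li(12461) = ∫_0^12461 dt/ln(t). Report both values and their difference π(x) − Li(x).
π(12461) = 1487;  Li(12461) ≈ 1510.08;  π(x) − Li(x) ≈ -23.08.

Direct count of primes ≤ 12461 gives π(12461) = 1487. Numerical evaluation of the logarithmic integral gives Li(12461) ≈ 1510.08. The difference π(x) − Li(x) ≈ -23.08 is typically negative for small/moderate x (Li(x) overestimates), though Littlewood's theorem shows this sign changes infinitely often.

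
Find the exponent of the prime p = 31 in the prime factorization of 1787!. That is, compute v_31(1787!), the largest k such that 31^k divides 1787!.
v_31(1787!) = 58

Legendre's formula: v_p(n!) = Σ_{k ≥ 1} ⌊n / p^k⌋. For p = 31, n = 1787, the terms are:
  ⌊1787/31^1⌋ = ⌊1787/31⌋ = 57
  ⌊1787/31^2⌋ = ⌊1787/961⌋ = 1
(the next term ⌊1787/31^3⌋ = 0, terminating the sum). Summing: v_31(1787!) = 57 + 1 = 58.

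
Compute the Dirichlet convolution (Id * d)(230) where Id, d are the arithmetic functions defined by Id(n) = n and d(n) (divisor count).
(Id * d)(230) = 700

Divisors of 230: [1, 2, 5, 10, 23, 46, 115, 230]. For each d | 230:
  d = 1: Id(1) · d(230/1) = 1 · 8 = 8
  d = 2: Id(2) · d(230/2) = 2 · 4 = 8
  d = 5: Id(5) · d(230/5) = 5 · 4 = 20
  d = 10: Id(10) · d(230/10) = 10 · 2 = 20
  d = 23: Id(23) · d(230/23) = 23 · 4 = 92
  d = 46: Id(46) · d(230/46) = 46 · 2 = 92
  d = 115: Id(115) · d(230/115) = 115 · 2 = 230
  d = 230: Id(230) · d(230/230) = 230 · 1 = 230
Summing: (Id * d)(230) = 8 + 8 + 20 + 20 + 92 + 92 + 230 + 230 = 700.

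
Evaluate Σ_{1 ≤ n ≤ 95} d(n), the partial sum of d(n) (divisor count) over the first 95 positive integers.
Σ_{n ≤ 95} d(n) = 447

Compute d(n) for each 1 ≤ n ≤ 95: d(1) = 1, d(2) = 2, d(3) = 2, d(4) = 3, d(5) = 2, d(6) = 4, d(7) = 2, d(8) = 4, d(9) = 3, d(10) = 4, d(11) = 2, d(12) = 6, d(13) = 2, d(14) = 4, d(15) = 4, d(16) = 5, d(17) = 2, d(18) = 6, d(19) = 2, d(20) = 6, d(21) = 4, d(22) = 4, d(23) = 2, d(24) = 8, d(25) = 3, d(26) = 4, d(27) = 4, d(28) = 6, d(29) = 2, d(30) = 8, d(31) = 2, d(32) = 6, d(33) = 4, d(34) = 4, d(35) = 4, d(36) = 9, d(37) = 2, d(38) = 4, d(39) = 4, d(40) = 8, d(41) = 2, d(42) = 8, d(43) = 2, d(44) = 6, d(45) = 6, d(46) = 4, d(47) = 2, d(48) = 10, d(49) = 3, d(50) = 6, d(51) = 4, d(52) = 6, d(53) = 2, d(54) = 8, d(55) = 4, d(56) = 8, d(57) = 4, d(58) = 4, d(59) = 2, d(60) = 12, d(61) = 2, d(62) = 4, d(63) = 6, d(64) = 7, d(65) = 4, d(66) = 8, d(67) = 2, d(68) = 6, d(69) = 4, d(70) = 8, d(71) = 2, d(72) = 12, d(73) = 2, d(74) = 4, d(75) = 6, d(76) = 6, d(77) = 4, d(78) = 8, d(79) = 2, d(80) = 10, d(81) = 5, d(82) = 4, d(83) = 2, d(84) = 12, d(85) = 4, d(86) = 4, d(87) = 4, d(88) = 8, d(89) = 2, d(90) = 12, d(91) = 4, d(92) = 6, d(93) = 4, d(94) = 4, d(95) = 4. Summing all 95 values: 447. (Dirichlet's divisor formula: Σ_{n ≤ x} d(n) = x ln(x) + (2γ − 1) x + O(√x). For x = 95, the asymptotic estimate is ≈ 447.29.)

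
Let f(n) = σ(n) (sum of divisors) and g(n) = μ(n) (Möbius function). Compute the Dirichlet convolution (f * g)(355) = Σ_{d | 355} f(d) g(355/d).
(σ * μ)(355) = 355

Divisors of 355: [1, 5, 71, 355]. For each d | 355:
  d = 1: σ(1) · μ(355/1) = 1 · 1 = 1
  d = 5: σ(5) · μ(355/5) = 6 · -1 = -6
  d = 71: σ(71) · μ(355/71) = 72 · -1 = -72
  d = 355: σ(355) · μ(355/355) = 432 · 1 = 432
Summing: (σ * μ)(355) = 1 + -6 + -72 + 432 = 355.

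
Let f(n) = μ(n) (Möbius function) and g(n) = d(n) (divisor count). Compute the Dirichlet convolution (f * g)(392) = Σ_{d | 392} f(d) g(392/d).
(μ * d)(392) = 1

Divisors of 392: [1, 2, 4, 7, 8, 14, 28, 49, 56, 98, 196, 392]. For each d | 392:
  d = 1: μ(1) · d(392/1) = 1 · 12 = 12
  d = 2: μ(2) · d(392/2) = -1 · 9 = -9
  d = 4: μ(4) · d(392/4) = 0 · 6 = 0
  d = 7: μ(7) · d(392/7) = -1 · 8 = -8
  d = 8: μ(8) · d(392/8) = 0 · 3 = 0
  d = 14: μ(14) · d(392/14) = 1 · 6 = 6
  d = 28: μ(28) · d(392/28) = 0 · 4 = 0
  d = 49: μ(49) · d(392/49) = 0 · 4 = 0
  d = 56: μ(56) · d(392/56) = 0 · 2 = 0
  d = 98: μ(98) · d(392/98) = 0 · 3 = 0
  d = 196: μ(196) · d(392/196) = 0 · 2 = 0
  d = 392: μ(392) · d(392/392) = 0 · 1 = 0
Summing: (μ * d)(392) = 12 + -9 + 0 + -8 + 0 + 6 + 0 + 0 + 0 + 0 + 0 + 0 = 1.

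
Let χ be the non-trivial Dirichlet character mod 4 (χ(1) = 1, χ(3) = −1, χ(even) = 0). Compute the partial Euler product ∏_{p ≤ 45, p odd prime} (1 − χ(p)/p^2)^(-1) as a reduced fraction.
∏ = 11477831542914938630143/12524769798782976000000

The odd primes p ≤ 45 are [3, 5, 7, 11, 13, 17, 19, 23, 29, 31, 37, 41, 43]. For each, χ(p) = 1 if p ≡ 1 mod 4, χ(p) = −1 if p ≡ 3 mod 4. Taking (1 − χ(p)/p^2)^(-1) = p^2/(p^2 − χ(p)): (1 − (-1)/3^2)^(-1) · (1 − (1)/5^2)^(-1) · (1 − (-1)/7^2)^(-1) · (1 − (-1)/11^2)^(-1) · (1 − (1)/13^2)^(-1) · (1 − (1)/17^2)^(-1) · (1 − (-1)/19^2)^(-1) · (1 − (-1)/23^2)^(-1) · (1 − (1)/29^2)^(-1) · (1 − (-1)/31^2)^(-1) · (1 − (1)/37^2)^(-1) · (1 − (1)/41^2)^(-1) · (1 − (-1)/43^2)^(-1) = 11477831542914938630143/12524769798782976000000.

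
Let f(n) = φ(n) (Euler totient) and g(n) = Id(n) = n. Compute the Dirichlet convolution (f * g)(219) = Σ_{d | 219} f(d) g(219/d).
(φ * Id)(219) = 725

Divisors of 219: [1, 3, 73, 219]. For each d | 219:
  d = 1: φ(1) · Id(219/1) = 1 · 219 = 219
  d = 3: φ(3) · Id(219/3) = 2 · 73 = 146
  d = 73: φ(73) · Id(219/73) = 72 · 3 = 216
  d = 219: φ(219) · Id(219/219) = 144 · 1 = 144
Summing: (φ * Id)(219) = 219 + 146 + 216 + 144 = 725.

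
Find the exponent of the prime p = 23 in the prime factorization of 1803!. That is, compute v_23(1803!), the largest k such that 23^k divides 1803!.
v_23(1803!) = 81

Legendre's formula: v_p(n!) = Σ_{k ≥ 1} ⌊n / p^k⌋. For p = 23, n = 1803, the terms are:
  ⌊1803/23^1⌋ = ⌊1803/23⌋ = 78
  ⌊1803/23^2⌋ = ⌊1803/529⌋ = 3
(the next term ⌊1803/23^3⌋ = 0, terminating the sum). Summing: v_23(1803!) = 78 + 3 = 81.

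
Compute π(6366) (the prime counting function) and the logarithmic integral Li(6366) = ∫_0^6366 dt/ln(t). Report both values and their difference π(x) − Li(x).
π(6366) = 829;  Li(6366) ≈ 842.34;  π(x) − Li(x) ≈ -13.34.

Direct count of primes ≤ 6366 gives π(6366) = 829. Numerical evaluation of the logarithmic integral gives Li(6366) ≈ 842.34. The difference π(x) − Li(x) ≈ -13.34 is typically negative for small/moderate x (Li(x) overestimates), though Littlewood's theorem shows this sign changes infinitely often.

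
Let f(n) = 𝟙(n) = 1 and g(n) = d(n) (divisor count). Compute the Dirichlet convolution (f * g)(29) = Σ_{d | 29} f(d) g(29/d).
(𝟙 * d)(29) = 3

Divisors of 29: [1, 29]. For each d | 29:
  d = 1: 𝟙(1) · d(29/1) = 1 · 2 = 2
  d = 29: 𝟙(29) · d(29/29) = 1 · 1 = 1
Summing: (𝟙 * d)(29) = 2 + 1 = 3.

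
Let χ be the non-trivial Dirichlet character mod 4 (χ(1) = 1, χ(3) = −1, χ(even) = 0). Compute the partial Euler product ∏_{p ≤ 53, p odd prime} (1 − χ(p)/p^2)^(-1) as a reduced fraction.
∏ = 6080498115610191266973991/6635764829241999360000000

The odd primes p ≤ 53 are [3, 5, 7, 11, 13, 17, 19, 23, 29, 31, 37, 41, 43, 47, 53]. For each, χ(p) = 1 if p ≡ 1 mod 4, χ(p) = −1 if p ≡ 3 mod 4. Taking (1 − χ(p)/p^2)^(-1) = p^2/(p^2 − χ(p)): (1 − (-1)/3^2)^(-1) · (1 − (1)/5^2)^(-1) · (1 − (-1)/7^2)^(-1) · (1 − (-1)/11^2)^(-1) · (1 − (1)/13^2)^(-1) · (1 − (1)/17^2)^(-1) · (1 − (-1)/19^2)^(-1) · (1 − (-1)/23^2)^(-1) · (1 − (1)/29^2)^(-1) · (1 − (-1)/31^2)^(-1) · (1 − (1)/37^2)^(-1) · (1 − (1)/41^2)^(-1) · (1 − (-1)/43^2)^(-1) · (1 − (-1)/47^2)^(-1) · (1 − (1)/53^2)^(-1) = 6080498115610191266973991/6635764829241999360000000.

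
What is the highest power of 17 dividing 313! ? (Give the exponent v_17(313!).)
v_17(313!) = 19

Legendre's formula: v_p(n!) = Σ_{k ≥ 1} ⌊n / p^k⌋. For p = 17, n = 313, the terms are:
  ⌊313/17^1⌋ = ⌊313/17⌋ = 18
  ⌊313/17^2⌋ = ⌊313/289⌋ = 1
(the next term ⌊313/17^3⌋ = 0, terminating the sum). Summing: v_17(313!) = 18 + 1 = 19.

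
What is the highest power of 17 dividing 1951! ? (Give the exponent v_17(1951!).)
v_17(1951!) = 120

Legendre's formula: v_p(n!) = Σ_{k ≥ 1} ⌊n / p^k⌋. For p = 17, n = 1951, the terms are:
  ⌊1951/17^1⌋ = ⌊1951/17⌋ = 114
  ⌊1951/17^2⌋ = ⌊1951/289⌋ = 6
(the next term ⌊1951/17^3⌋ = 0, terminating the sum). Summing: v_17(1951!) = 114 + 6 = 120.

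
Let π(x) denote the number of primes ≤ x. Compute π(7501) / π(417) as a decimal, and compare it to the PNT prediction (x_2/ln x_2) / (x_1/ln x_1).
π(7501)/π(417) = 950/80 ≈ 11.8750;  PNT prediction ≈ 12.1625.

π(417) = 80 and π(7501) = 950, so π(7501)/π(417) ≈ 11.8750. The PNT-predicted ratio is (7501/ln(7501)) / (417/ln(417)) ≈ 12.1625. The two agree to within a few percent, as expected.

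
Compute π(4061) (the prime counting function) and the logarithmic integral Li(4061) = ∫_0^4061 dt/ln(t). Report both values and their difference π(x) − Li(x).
π(4061) = 560;  Li(4061) ≈ 572.71;  π(x) − Li(x) ≈ -12.71.

Direct count of primes ≤ 4061 gives π(4061) = 560. Numerical evaluation of the logarithmic integral gives Li(4061) ≈ 572.71. The difference π(x) − Li(x) ≈ -12.71 is typically negative for small/moderate x (Li(x) overestimates), though Littlewood's theorem shows this sign changes infinitely often.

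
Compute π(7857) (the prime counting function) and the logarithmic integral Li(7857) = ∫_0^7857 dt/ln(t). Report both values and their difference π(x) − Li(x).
π(7857) = 992;  Li(7857) ≈ 1010.49;  π(x) − Li(x) ≈ -18.49.

Direct count of primes ≤ 7857 gives π(7857) = 992. Numerical evaluation of the logarithmic integral gives Li(7857) ≈ 1010.49. The difference π(x) − Li(x) ≈ -18.49 is typically negative for small/moderate x (Li(x) overestimates), though Littlewood's theorem shows this sign changes infinitely often.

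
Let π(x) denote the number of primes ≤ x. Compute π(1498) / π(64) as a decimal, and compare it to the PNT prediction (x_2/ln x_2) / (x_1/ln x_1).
π(1498)/π(64) = 238/18 ≈ 13.2222;  PNT prediction ≈ 13.3131.

π(64) = 18 and π(1498) = 238, so π(1498)/π(64) ≈ 13.2222. The PNT-predicted ratio is (1498/ln(1498)) / (64/ln(64)) ≈ 13.3131. The two agree to within a few percent, as expected.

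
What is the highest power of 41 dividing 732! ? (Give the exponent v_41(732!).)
v_41(732!) = 17

Legendre's formula: v_p(n!) = Σ_{k ≥ 1} ⌊n / p^k⌋. For p = 41, n = 732, the terms are:
  ⌊732/41^1⌋ = ⌊732/41⌋ = 17
(the next term ⌊732/41^2⌋ = 0, terminating the sum). Summing: v_41(732!) = 17 = 17.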